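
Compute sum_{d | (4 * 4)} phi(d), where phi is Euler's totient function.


First, 4 * 4 = 16. One classical identity is sum_{d | n} phi(d) = n (each k in [1, n] has a unique gcd with n, and among the k's with gcd(k, n) = n/d there are phi(d) of them). So the sum equals 16. We also verify directly:
Divisors of 16: 1, 2, 4, 8, 16.
phi values: 1, 1, 2, 4, 8.
Sum = 16.

16


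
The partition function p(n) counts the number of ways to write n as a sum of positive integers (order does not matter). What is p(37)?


Using the generating function prod_{k>=1} 1/(1-x^k), we compute p(37).
By dynamic programming over parts 1 through 37:
p(37) = 21637

21637


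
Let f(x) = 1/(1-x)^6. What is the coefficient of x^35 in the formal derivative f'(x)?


Differentiate: d/dx [ 1/(1-x)^r ] = r / (1-x)^(r+1).
Here r = 6, so f'(x) = 6 / (1-x)^7.
The expansion of 1/(1-x)^(r+1) has coefficient of x^n equal to C(n+r, r).
So the coefficient of x^35 in f'(x) is
6 * C(41, 6) = 6 * 4496388 = 26978328

26978328


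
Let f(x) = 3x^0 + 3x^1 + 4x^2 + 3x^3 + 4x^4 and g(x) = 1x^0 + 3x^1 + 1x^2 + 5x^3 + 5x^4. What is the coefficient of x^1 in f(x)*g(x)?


Cauchy product at x^1:
3*3 + 3*1
= 12

12


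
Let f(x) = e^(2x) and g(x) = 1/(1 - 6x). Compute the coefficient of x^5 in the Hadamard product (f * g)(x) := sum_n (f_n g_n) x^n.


Expanding: f_k = 2^k/k! (from e^(2x)) and g_k = 6^k (from 1/(1 - 6x)). So the Hadamard coefficient (f * g)_k = 2^k 6^k / k! = (12)^k / k!.
For k = 5: 12^5/5! = 248832/120 = 10368/5.

10368/5


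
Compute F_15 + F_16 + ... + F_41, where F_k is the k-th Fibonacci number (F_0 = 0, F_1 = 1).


Use the identity sum_{k=0}^{N} F_k = F_{N+2} - 1 (which follows from F_{k+2} - F_{k+1} = F_k). Then
sum_{k=15}^{41} F_k = (F_{43} - 1) - (F_{16} - 1) = F_{43} - F_{16}.
Computing: F_{43} = 433494437, F_{16} = 987, so
Sum = 433494437 - 987 = 433493450.

433493450


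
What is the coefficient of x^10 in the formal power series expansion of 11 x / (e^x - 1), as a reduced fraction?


The exponential generating function for Bernoulli numbers is
x / (e^x - 1) = sum_{k>=0} B_k x^k / k!.
So the coefficient of x^10 in 11 x / (e^x - 1) is 11 B_10 / 10!.
Computing: B_10 = 5/66, 10! = 3628800, giving
11 * 5/66 / 3628800 = 1/4354560.

1/4354560


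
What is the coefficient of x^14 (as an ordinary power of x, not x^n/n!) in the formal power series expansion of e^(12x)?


The exponential series is e^y = sum_{k>=0} y^k / k!. Substituting y = 12x gives
e^(12x) = sum_{k>=0} 12^k x^k / k!.
So the coefficient of x^n is a^n/n! with a = 12, n = 14:
12^14 / 14! = 1283918464548864/87178291200 = 2579890176/175175

2579890176/175175


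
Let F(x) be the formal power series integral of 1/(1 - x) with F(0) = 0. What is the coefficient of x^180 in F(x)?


1/(1 - x) = sum_{k>=0} x^k. Integrating termwise and using F(0) = 0 gives
F(x) = sum_{k>=0} x^(k+1) / (k+1) = sum_{m>=1} x^m / m = -ln(1 - x).
So the coefficient of x^180 is 1/180 = 1/180.

1/180


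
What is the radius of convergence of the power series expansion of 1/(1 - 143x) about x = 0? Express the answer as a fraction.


Expanding 1/(1 - 143x) = sum_{k>=0} 143^k x^k, the series converges when |143x| < 1, i.e., |x| < 1/143.
So the radius of convergence is 1/143 = 1/143.

1/143


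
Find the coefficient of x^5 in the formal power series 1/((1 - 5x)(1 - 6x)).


By partial fractions or Cauchy convolution:
The coefficient equals sum_{k=0}^{5} 5^k * 6^(5-k).
= 31031

31031


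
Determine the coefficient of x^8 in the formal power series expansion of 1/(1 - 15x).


The geometric series identity gives 1/(1 - c x) = sum_{k>=0} c^k x^k, so the coefficient of x^k is c^k.
Here c = 15 and k = 8.
Computing: 15^8 = 2562890625

2562890625


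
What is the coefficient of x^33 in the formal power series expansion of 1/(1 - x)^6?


The negative binomial / multiset identity is
1/(1 - x)^r = sum_{k>=0} C(k + r - 1, r - 1) x^k.
Here r = 6 and k = 33, so the coefficient is
C(33 + 5, 5) = C(38, 5)
= 501942

501942


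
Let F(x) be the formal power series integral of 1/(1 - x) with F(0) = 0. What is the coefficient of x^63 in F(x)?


1/(1 - x) = sum_{k>=0} x^k. Integrating termwise and using F(0) = 0 gives
F(x) = sum_{k>=0} x^(k+1) / (k+1) = sum_{m>=1} x^m / m = -ln(1 - x).
So the coefficient of x^63 is 1/63 = 1/63.

1/63


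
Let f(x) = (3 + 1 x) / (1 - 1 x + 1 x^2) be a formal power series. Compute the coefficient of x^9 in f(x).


Write f(x) = sum_{k>=0} a_k x^k. Multiplying both sides by 1 - 1 x + 1 x^2 gives
(1 - 1 x + 1 x^2) sum_{k>=0} a_k x^k = 3 + 1 x.
Matching coefficients:
 x^0: a_0 = 3
 x^1: a_1 - 1 a_0 = 1  =>  a_1 = 1*3 + 1 = 4
 x^k (k >= 2): a_k = 1 a_{k-1} - 1 a_{k-2}.
Iterating: a_2 = 1, a_3 = -3, a_4 = -4, a_5 = -1, a_6 = 3, a_7 = 4, a_8 = 1, a_9 = -3.
So the coefficient of x^9 is -3.

-3


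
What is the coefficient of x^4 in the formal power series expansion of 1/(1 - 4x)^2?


The general identity 1/(1 - c x)^r = sum_{k>=0} c^k C(k + r - 1, r - 1) x^k follows by substituting y = c x into 1/(1 - y)^r = sum_{k>=0} C(k + r - 1, r - 1) y^k.
For c = 4, r = 2, k = 4:
4^4 * C(5, 1) = 256 * 5 = 1280.

1280


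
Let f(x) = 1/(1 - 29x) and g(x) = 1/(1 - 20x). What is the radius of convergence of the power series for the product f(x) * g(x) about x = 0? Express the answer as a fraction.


The radius of 1/(1 - 29x) is 1/29 (nearest singularity at x = 1/29), and the radius of 1/(1 - 20x) is 1/20.
The product f(x)*g(x) = 1/((1 - 29x)(1 - 20x)) has singularities at both 1/29 and 1/20, so its radius of convergence is the distance to the nearest one:
min(1/29, 1/20) = 1/29.

1/29


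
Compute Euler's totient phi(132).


phi(n) counts integers in [1, n] coprime to n. Using the multiplicative formula phi(n) = n * prod_{p | n} (1 - 1/p):
132 = 2^2 * 3 * 11, so
phi(132) = 132 * (1 - 1/2) * (1 - 1/3) * (1 - 1/11) = 40.

40


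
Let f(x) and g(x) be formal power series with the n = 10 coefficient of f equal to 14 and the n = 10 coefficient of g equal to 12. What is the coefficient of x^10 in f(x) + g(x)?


Addition of formal power series is termwise.
The coefficient of x^10 in f + g = 14 + 12
= 26

26


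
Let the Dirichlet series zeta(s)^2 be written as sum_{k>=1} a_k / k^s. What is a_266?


The Dirichlet convolution of the constant function 1 with itself gives (1 * 1)(k) = sum_{d | k} 1 = d(k), the number of positive divisors of k.
Since zeta(s) = sum_{k>=1} 1/k^s, we have zeta(s)^2 = sum_{k>=1} d(k)/k^s, so a_k = d(k).
For k = 266: the divisors are 1, 2, 7, 14, 19, 38, 133, 266.
Count = 8.

8


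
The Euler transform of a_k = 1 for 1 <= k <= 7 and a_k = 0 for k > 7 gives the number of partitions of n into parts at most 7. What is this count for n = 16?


Partitions of 16 into parts at most 7:
Using generating function (1-x)^(-1)(1-x^2)^(-1)...(1-x^7)^(-1),
the coefficient of x^16 = 164

164


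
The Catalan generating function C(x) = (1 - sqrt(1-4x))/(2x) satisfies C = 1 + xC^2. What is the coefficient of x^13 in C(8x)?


Substituting x -> 8x scales the n-th coefficient by 8^n, so [x^13] C(8x) = 8^13 * C_13.
C_13 = C(2*13, 13)/(14) = 10400600/14 = 742900.
So 8^13 * 742900 = 549755813888 * 742900 = 408413594137395200.

408413594137395200


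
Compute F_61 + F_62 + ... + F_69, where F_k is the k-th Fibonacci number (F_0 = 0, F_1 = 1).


Use the identity sum_{k=0}^{N} F_k = F_{N+2} - 1 (which follows from F_{k+2} - F_{k+1} = F_k). Then
sum_{k=61}^{69} F_k = (F_{71} - 1) - (F_{62} - 1) = F_{71} - F_{62}.
Computing: F_{71} = 308061521170129, F_{62} = 4052739537881, so
Sum = 308061521170129 - 4052739537881 = 304008781632248.

304008781632248


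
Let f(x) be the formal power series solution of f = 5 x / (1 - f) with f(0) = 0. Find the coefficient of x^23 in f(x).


Apply Lagrange inversion: f = 5 x * phi(f) with phi(t) = 1/(1 - t), so
[x^n] f = 5^n * (1/n) [t^(n-1)] phi(t)^n = 5^n * (1/n) [t^(n-1)] (1 - t)^(-n) = 5^n * (1/n) C(2n - 2, n - 1) = 5^n * C_{n-1}.
For n = 23: C_22 = C(44, 22) / 23 = 2104098963720/23 = 91482563640.
With the 5^23 = 11920928955078125 factor, the coefficient is 11920928955078125 * 91482563640 = 1090557141780853271484375000.

1090557141780853271484375000


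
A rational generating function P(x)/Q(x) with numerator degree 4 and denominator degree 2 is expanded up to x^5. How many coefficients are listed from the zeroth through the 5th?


Expanding up to x^5 gives the coefficients for x^0, x^1, ..., x^5.
That is 5 + 1 = 6 coefficients in total.

6


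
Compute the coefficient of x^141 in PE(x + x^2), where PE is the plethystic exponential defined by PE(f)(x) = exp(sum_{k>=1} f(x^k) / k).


With f(x) = x + x^2, the exponent is sum_{k>=1} (x^k + x^(2k)) / k = -ln(1 - x) - ln(1 - x^2). Exponentiating:
PE(x + x^2) = 1 / ((1 - x)(1 - x^2)).
This is the generating function for partitions of n into parts of size 1 or 2. The number of 2's can be any j in 0..70, and the rest are 1's, so
[x^141] = floor(141/2) + 1 = 71.

71


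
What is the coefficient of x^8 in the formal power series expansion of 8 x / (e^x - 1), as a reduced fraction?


The exponential generating function for Bernoulli numbers is
x / (e^x - 1) = sum_{k>=0} B_k x^k / k!.
So the coefficient of x^8 in 8 x / (e^x - 1) is 8 B_8 / 8!.
Computing: B_8 = -1/30, 8! = 40320, giving
8 * -1/30 / 40320 = -1/151200.

-1/151200


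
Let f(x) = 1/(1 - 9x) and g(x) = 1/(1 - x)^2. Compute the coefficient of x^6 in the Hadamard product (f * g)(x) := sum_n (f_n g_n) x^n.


f has coefficients f_k = 9^k. For g = 1/(1 - x)^2 the coefficient is g_k = C(k + 1, 1) = k + 1. The Hadamard coefficient is (f * g)_k = 9^k * (k + 1).
For k = 6: 9^6 * 7 = 531441 * 7 = 3720087.

3720087


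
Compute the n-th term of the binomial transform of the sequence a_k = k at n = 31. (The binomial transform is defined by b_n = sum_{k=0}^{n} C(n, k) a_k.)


With a_k = k, b_n = sum_{k=0}^{n} C(n, k) k. Using k * C(n, k) = n * C(n-1, k-1) gives b_n = n * sum_{k>=1} C(n-1, k-1) = n * 2^(n-1).
For n = 31: 31 * 2^30 = 31 * 1073741824 = 33285996544.

33285996544


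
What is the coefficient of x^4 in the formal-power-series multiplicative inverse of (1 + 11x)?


The inverse is 1/(1 + 11x). Apply the geometric identity 1/(1 - y) = sum_{k>=0} y^k with y = -11x:
1/(1 + 11x) = sum_{k>=0} (-11)^k x^k.
So the coefficient of x^4 is (-11)^4 = 14641.

14641


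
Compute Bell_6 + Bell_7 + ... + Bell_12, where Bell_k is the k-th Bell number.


Recall Bell_k counts set partitions of a k-set (with Bell_0 = 1 by convention).
Bell_6 through Bell_12: 203, 877, 4140, 21147, 115975, 678570, 4213597
Sum = 203 + 877 + 4140 + 21147 + 115975 + 678570 + 4213597 = 5034509.

5034509


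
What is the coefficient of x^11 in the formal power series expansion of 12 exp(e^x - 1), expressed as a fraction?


exp(e^x - 1) is the exponential generating function for the Bell numbers Bell_k: exp(e^x - 1) = sum_{k>=0} Bell_k x^k / k!.
So the coefficient of x^11 in 12 exp(e^x - 1) is 12 Bell_11 / 11!.
Computing: Bell_11 = 678570 and 11! = 39916800, giving
12 * 678570/39916800 = 22619/110880.

22619/110880


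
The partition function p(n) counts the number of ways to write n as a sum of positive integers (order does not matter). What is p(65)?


Using the generating function prod_{k>=1} 1/(1-x^k), we compute p(65).
By dynamic programming over parts 1 through 65:
p(65) = 2012558

2012558


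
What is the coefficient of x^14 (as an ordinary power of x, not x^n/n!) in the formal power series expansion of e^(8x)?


The exponential series is e^y = sum_{k>=0} y^k / k!. Substituting y = 8x gives
e^(8x) = sum_{k>=0} 8^k x^k / k!.
So the coefficient of x^n is a^n/n! with a = 8, n = 14:
8^14 / 14! = 4398046511104/87178291200 = 2147483648/42567525

2147483648/42567525


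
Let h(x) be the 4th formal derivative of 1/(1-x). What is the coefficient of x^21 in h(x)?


Differentiating 4 times: d^4/dx^4 [1/(1-x)] = 4!/(1-x)^5.
The expansion 1/(1-x)^5 = sum_{k>=0} C(k+4, 4) x^k, so the coefficient of x^n in 4!/(1-x)^5 is 4! * C(n+4, 4).
For n = 21: 24 * C(25, 4) = 24 * 12650 = 303600

303600


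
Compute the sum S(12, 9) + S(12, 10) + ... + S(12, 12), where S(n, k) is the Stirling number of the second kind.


By definition, S(n, k) counts partitions of an n-set into exactly k nonempty blocks.
Computing row n = 12 for k = 9..12:
S(12, k): 22275, 1705, 66, 1
Sum = 24047.

24047


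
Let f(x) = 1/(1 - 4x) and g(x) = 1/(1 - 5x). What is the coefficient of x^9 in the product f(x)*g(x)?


The coefficient of x^n in f*g is the Cauchy product: sum_{k=0}^{n} a^k * b^(n-k).
With a=4, b=5, n=9:
sum_{k=0}^{9} 4^k * 5^(9-k)
= 8717049

8717049


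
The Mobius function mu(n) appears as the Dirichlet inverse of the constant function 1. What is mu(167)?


167 = 167 (all distinct primes).
mu(167) = (-1)^1 = -1

-1


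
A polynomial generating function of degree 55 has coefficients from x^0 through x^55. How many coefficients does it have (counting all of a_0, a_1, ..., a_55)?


A polynomial of degree 55 takes the form a_0 + a_1 x + ... + a_55 x^55.
The number of coefficients is 55 + 1 = 56.

56


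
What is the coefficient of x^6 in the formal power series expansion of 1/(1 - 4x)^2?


The general identity 1/(1 - c x)^r = sum_{k>=0} c^k C(k + r - 1, r - 1) x^k follows by substituting y = c x into 1/(1 - y)^r = sum_{k>=0} C(k + r - 1, r - 1) y^k.
For c = 4, r = 2, k = 6:
4^6 * C(7, 1) = 4096 * 7 = 28672.

28672


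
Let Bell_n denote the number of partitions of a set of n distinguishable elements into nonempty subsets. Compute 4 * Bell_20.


Bell_20 can be computed from the Bell triangle or from Dobinski's identity Bell_n = (1/e) * sum_{k>=0} k^n / k!.
Computing Bell_20 = 51724158235372.
Then 4 * 51724158235372 = 206896632941488.

206896632941488


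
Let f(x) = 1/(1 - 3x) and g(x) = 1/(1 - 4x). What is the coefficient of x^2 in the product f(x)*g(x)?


The coefficient of x^n in f*g is the Cauchy product: sum_{k=0}^{n} a^k * b^(n-k).
With a=3, b=4, n=2:
sum_{k=0}^{2} 3^k * 4^(2-k)
= 37

37


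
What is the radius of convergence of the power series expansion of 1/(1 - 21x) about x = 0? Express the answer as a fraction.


Expanding 1/(1 - 21x) = sum_{k>=0} 21^k x^k, the series converges when |21x| < 1, i.e., |x| < 1/21.
So the radius of convergence is 1/21 = 1/21.

1/21


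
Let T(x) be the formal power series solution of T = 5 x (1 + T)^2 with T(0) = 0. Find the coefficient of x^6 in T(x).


Apply the Lagrange inversion formula: if T = 5 x * phi(T) with phi(t) = (1 + t)^2, then [x^n] T = 5^n * (1/n) [t^(n-1)] phi(t)^n = 5^n * (1/n) [t^(n-1)] (1 + t)^(2n) = 5^n * (1/n) C(2n, n-1).
Using the identity C(2n, n-1) = C(2n, n) * n / (n+1), the unscaled factor equals C(2n, n) / (n+1) = C_n, the n-th Catalan number.
For n = 6: C_6 = C(12, 6) / 7 = 924/7 = 132.
With the 5^6 = 15625 factor, the coefficient is 15625 * 132 = 2062500.

2062500


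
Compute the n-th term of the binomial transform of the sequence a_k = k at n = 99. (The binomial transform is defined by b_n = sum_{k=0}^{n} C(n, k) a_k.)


With a_k = k, b_n = sum_{k=0}^{n} C(n, k) k. Using k * C(n, k) = n * C(n-1, k-1) gives b_n = n * sum_{k>=1} C(n-1, k-1) = n * 2^(n-1).
For n = 99: 99 * 2^98 = 99 * 316912650057057350374175801344 = 31374352355648677687043404333056.

31374352355648677687043404333056


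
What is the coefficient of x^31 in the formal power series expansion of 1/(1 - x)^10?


The negative binomial / multiset identity is
1/(1 - x)^r = sum_{k>=0} C(k + r - 1, r - 1) x^k.
Here r = 10 and k = 31, so the coefficient is
C(31 + 9, 9) = C(40, 9)
= 273438880

273438880


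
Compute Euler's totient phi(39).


phi(n) counts integers in [1, n] coprime to n. Using the multiplicative formula phi(n) = n * prod_{p | n} (1 - 1/p):
39 = 3 * 13, so
phi(39) = 39 * (1 - 1/3) * (1 - 1/13) = 24.

24


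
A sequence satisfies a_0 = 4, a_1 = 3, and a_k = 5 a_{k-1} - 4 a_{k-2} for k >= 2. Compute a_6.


The characteristic equation is t^2 - 5 t + 4 = 0, with roots r_1 = 4 and r_2 = 1 (so c_1 = r_1 + r_2, c_2 = -r_1 r_2 as required).
One can use the closed form a_n = A r_1^n + B r_2^n, but direct iteration is more reliable:
a_0 = 4, a_1 = 3, a_2 = -1, a_3 = -17, a_4 = -81, a_5 = -337, a_6 = -1361.
So a_6 = -1361.

-1361


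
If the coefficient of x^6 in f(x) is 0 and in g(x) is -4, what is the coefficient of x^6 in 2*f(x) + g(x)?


Scalar multiplication scales coefficients: 2 * 0 = 0.
Then add the g coefficient: 0 + -4
= -4

-4


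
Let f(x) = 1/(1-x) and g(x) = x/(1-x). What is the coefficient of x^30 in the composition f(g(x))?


First simplify the composition: f(g(x)) = 1/(1 - x/(1-x)) = (1-x)/((1-x) - x) = (1-x)/(1-2x).
Now extract the coefficient. Write (1-x)/(1-2x) = 1/(1-2x) - x/(1-2x).
The coefficient of x^n in 1/(1-2x) is 2^n, and in x/(1-2x) is 2^(n-1) (for n >= 1).
So the coefficient of x^30 is 2^30 - 2^29 = 1073741824 - 536870912 = 536870912.

536870912


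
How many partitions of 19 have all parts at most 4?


Using the generating function (1-x)^(-1)(1-x^2)^(-1)...(1-x^4)^(-1),
the coefficient of x^19 counts these restricted partitions.
Result = 94

94


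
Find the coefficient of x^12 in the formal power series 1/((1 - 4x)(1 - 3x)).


By partial fractions or Cauchy convolution:
The coefficient equals sum_{k=0}^{12} 4^k * 3^(12-k).
= 65514541

65514541


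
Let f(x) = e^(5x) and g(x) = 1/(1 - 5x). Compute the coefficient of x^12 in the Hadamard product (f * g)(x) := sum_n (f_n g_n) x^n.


Expanding: f_k = 5^k/k! (from e^(5x)) and g_k = 5^k (from 1/(1 - 5x)). So the Hadamard coefficient (f * g)_k = 5^k 5^k / k! = (25)^k / k!.
For k = 12: 25^12/12! = 59604644775390625/479001600 = 2384185791015625/19160064.

2384185791015625/19160064


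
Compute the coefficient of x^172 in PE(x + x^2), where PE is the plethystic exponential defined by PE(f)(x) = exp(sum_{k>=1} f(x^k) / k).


With f(x) = x + x^2, the exponent is sum_{k>=1} (x^k + x^(2k)) / k = -ln(1 - x) - ln(1 - x^2). Exponentiating:
PE(x + x^2) = 1 / ((1 - x)(1 - x^2)).
This is the generating function for partitions of n into parts of size 1 or 2. The number of 2's can be any j in 0..86, and the rest are 1's, so
[x^172] = floor(172/2) + 1 = 87.

87


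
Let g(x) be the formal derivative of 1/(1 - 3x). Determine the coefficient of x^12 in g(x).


Differentiate termwise: d/dx sum_{k>=0} 3^k x^k = sum_{k>=1} k 3^k x^(k-1) = sum_{j>=0} (j+1) 3^(j+1) x^j.
Equivalently, d/dx [1/(1 - 3x)] = 3/(1 - 3x)^2.
For j = 12: 13 * 3^13 = 13 * 1594323 = 20726199.

20726199


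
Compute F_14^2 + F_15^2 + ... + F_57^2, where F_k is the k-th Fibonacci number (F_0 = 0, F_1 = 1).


There is a standard identity sum_{k=0}^{N} F_k^2 = F_N * F_{N+1} (proved inductively from the telescoping relation F_k^2 = F_k F_{k+1} - F_{k-1} F_k). Then
sum_{k=14}^{57} F_k^2 = F_57 F_58 - F_13 F_14.
Computing: F_57 = 365435296162, F_58 = 591286729879, F_13 = 233, F_14 = 377.
Sum = 365435296162 * 591286729879 - 233 * 377 = 216077041249992859336557.

216077041249992859336557


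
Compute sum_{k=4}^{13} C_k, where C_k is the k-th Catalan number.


C_4 through C_13: 14, 42, 132, 429, 1430, 4862, 16796, 58786, 208012, 742900
Sum = 14 + 42 + 132 + 429 + 1430 + 4862 + 16796 + 58786 + 208012 + 742900
= 1033403

1033403


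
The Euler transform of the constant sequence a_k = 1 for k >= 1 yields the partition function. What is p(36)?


The Euler transform converts the sequence a_k = 1 into the number of integer partitions.
Using the recurrence or dynamic programming:
p(36) = 17977

17977


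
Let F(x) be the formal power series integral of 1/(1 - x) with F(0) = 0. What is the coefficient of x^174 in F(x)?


1/(1 - x) = sum_{k>=0} x^k. Integrating termwise and using F(0) = 0 gives
F(x) = sum_{k>=0} x^(k+1) / (k+1) = sum_{m>=1} x^m / m = -ln(1 - x).
So the coefficient of x^174 is 1/174 = 1/174.

1/174


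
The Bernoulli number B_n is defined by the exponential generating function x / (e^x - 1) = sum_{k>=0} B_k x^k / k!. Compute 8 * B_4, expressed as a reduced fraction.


Bernoulli numbers can also be computed recursively via B_0 = 1 and sum_{j=0}^{m} C(m+1, j) B_j = 0 for m >= 1. Odd-index Bernoulli numbers vanish for k >= 3.
Computing B_4 = -1/30, so 8 * B_4 = 8 * -1/30 = -4/15.

-4/15


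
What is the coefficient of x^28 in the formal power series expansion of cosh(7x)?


The Maclaurin series is cosh(t) = sum_{m>=0} t^(2m) / (2m)!, so substituting t = 7x, only even powers of x are nonzero, with coefficient of x^(2m) equal to 7^(2m) / (2m)!.
For x^28 the coefficient is 7^28/28! = 459986536544739960976801/304888344611713860501504000000 = 191581231380566414401/126983900296423931904000000.

191581231380566414401/126983900296423931904000000


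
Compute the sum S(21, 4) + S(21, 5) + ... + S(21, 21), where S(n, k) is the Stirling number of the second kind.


By definition, S(n, k) counts partitions of an n-set into exactly k nonempty blocks.
Computing row n = 21 for k = 4..21:
S(21, k): 181509070050, 3791262568401, 26585679462804, 82310957214948, 132511015347084, 123272476465204, 71187132291275, 26826851689001, 6833042030178, 1204909218331, 149304004500, 13087462580, 809944464, 34952799, 1023435, 19285, 210, 1
Sum = 474868072764550.

474868072764550


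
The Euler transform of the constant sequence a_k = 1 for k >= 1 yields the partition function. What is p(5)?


The Euler transform converts the sequence a_k = 1 into the number of integer partitions.
Using the recurrence or dynamic programming:
p(5) = 7

7


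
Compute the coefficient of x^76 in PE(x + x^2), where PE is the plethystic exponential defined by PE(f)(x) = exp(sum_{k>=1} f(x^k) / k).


With f(x) = x + x^2, the exponent is sum_{k>=1} (x^k + x^(2k)) / k = -ln(1 - x) - ln(1 - x^2). Exponentiating:
PE(x + x^2) = 1 / ((1 - x)(1 - x^2)).
This is the generating function for partitions of n into parts of size 1 or 2. The number of 2's can be any j in 0..38, and the rest are 1's, so
[x^76] = floor(76/2) + 1 = 39.

39


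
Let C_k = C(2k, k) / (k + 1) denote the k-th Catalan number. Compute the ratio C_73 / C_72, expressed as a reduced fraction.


Using C_k = (2k)! / (k! (k+1)!), the ratio C_{k+1}/C_k simplifies to
C_{k+1}/C_k = [(2k+2)! / ((k+1)! (k+2)!)] * [k! (k+1)! / (2k)!]
 = (2k+2)(2k+1) / ((k+1)(k+2)) = 2(2k+1) / (k+2).
For k = 72: 2(2*72 + 1) / (72 + 2) = 290/74 = 145/37.

145/37


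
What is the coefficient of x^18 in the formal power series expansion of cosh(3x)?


The Maclaurin series is cosh(t) = sum_{m>=0} t^(2m) / (2m)!, so substituting t = 3x, only even powers of x are nonzero, with coefficient of x^(2m) equal to 3^(2m) / (2m)!.
For x^18 the coefficient is 3^18/18! = 387420489/6402373705728000 = 59049/975822848000.

59049/975822848000


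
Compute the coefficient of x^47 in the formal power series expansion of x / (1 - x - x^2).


Let f(x) = sum_{k>=0} a_k x^k. Multiplying f(x) * (1 - x - x^2) = x and matching coefficients gives a_0 = 0, a_1 = 1, and a_k = a_{k-1} + a_{k-2} for k >= 2. These are the Fibonacci numbers F_k.
Iterating from F_0 = 0, F_1 = 1:
F_0=0, F_1=1, F_2=1, F_3=2, F_4=3, F_5=5, F_6=8, F_7=13, F_8=21, F_9=34, ...
F_47 = 2971215073.

2971215073


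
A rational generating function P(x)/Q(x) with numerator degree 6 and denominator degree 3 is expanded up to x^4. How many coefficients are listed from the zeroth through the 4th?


Expanding up to x^4 gives the coefficients for x^0, x^1, ..., x^4.
That is 4 + 1 = 5 coefficients in total.

5


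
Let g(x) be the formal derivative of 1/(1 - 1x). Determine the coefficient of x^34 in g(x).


Differentiate termwise: d/dx sum_{k>=0} 1^k x^k = sum_{k>=1} k 1^k x^(k-1) = sum_{j>=0} (j+1) 1^(j+1) x^j.
Equivalently, d/dx [1/(1 - 1x)] = 1/(1 - 1x)^2.
For j = 34: 35 * 1^35 = 35 * 1 = 35.

35


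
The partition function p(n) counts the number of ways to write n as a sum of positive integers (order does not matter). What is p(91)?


Using the generating function prod_{k>=1} 1/(1-x^k), we compute p(91).
By dynamic programming over parts 1 through 91:
p(91) = 64112359

64112359


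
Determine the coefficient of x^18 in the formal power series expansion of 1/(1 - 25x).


The geometric series identity gives 1/(1 - c x) = sum_{k>=0} c^k x^k, so the coefficient of x^k is c^k.
Here c = 25 and k = 18.
Computing: 25^18 = 14551915228366851806640625

14551915228366851806640625


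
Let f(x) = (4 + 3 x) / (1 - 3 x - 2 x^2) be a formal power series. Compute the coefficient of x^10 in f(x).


Write f(x) = sum_{k>=0} a_k x^k. Multiplying both sides by 1 - 3 x - 2 x^2 gives
(1 - 3 x - 2 x^2) sum_{k>=0} a_k x^k = 4 + 3 x.
Matching coefficients:
 x^0: a_0 = 4
 x^1: a_1 - 3 a_0 = 3  =>  a_1 = 3*4 + 3 = 15
 x^k (k >= 2): a_k = 3 a_{k-1} + 2 a_{k-2}.
Iterating: a_2 = 53, a_3 = 189, a_4 = 673, a_5 = 2397, a_6 = 8537, a_7 = 30405, a_8 = 108289, a_9 = 385677, a_10 = 1373609.
So the coefficient of x^10 is 1373609.

1373609


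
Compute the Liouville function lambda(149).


The Liouville function is lambda(k) = (-1)^Omega(k), where Omega(k) counts the prime factors of k with multiplicity.
Factoring: 149 = 149, so Omega(149) = 1.
lambda(149) = (-1)^1 = -1.

-1


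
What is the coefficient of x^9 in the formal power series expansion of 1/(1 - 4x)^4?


The general identity 1/(1 - c x)^r = sum_{k>=0} c^k C(k + r - 1, r - 1) x^k follows by substituting y = c x into 1/(1 - y)^r = sum_{k>=0} C(k + r - 1, r - 1) y^k.
For c = 4, r = 4, k = 9:
4^9 * C(12, 3) = 262144 * 220 = 57671680.

57671680


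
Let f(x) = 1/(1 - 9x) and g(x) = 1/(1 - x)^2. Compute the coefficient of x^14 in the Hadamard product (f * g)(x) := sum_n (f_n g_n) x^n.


f has coefficients f_k = 9^k. For g = 1/(1 - x)^2 the coefficient is g_k = C(k + 1, 1) = k + 1. The Hadamard coefficient is (f * g)_k = 9^k * (k + 1).
For k = 14: 9^14 * 15 = 22876792454961 * 15 = 343151886824415.

343151886824415


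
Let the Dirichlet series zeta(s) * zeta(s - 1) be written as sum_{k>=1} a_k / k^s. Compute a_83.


Convolution gives a_k = sum_{d | k} d * 1 = sum_{d | k} d = sigma(k), the sum of positive divisors of k.
For k = 83, the divisors are 1, 83, so
sigma(83) = 1 + 83 = 84.

84


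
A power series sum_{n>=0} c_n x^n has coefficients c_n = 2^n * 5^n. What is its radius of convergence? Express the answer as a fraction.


By the root test (Cauchy-Hadamard), the radius is R = 1 / limsup_n |c_n|^(1/n).
Here |c_n|^(1/n) = (2^n * 5^n)^(1/n) = 2 * 5 = 10 for all n.
So R = 1/10 = 1/10.

1/10


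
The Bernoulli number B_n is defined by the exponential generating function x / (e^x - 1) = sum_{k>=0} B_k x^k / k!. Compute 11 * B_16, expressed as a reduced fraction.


Bernoulli numbers can also be computed recursively via B_0 = 1 and sum_{j=0}^{m} C(m+1, j) B_j = 0 for m >= 1. Odd-index Bernoulli numbers vanish for k >= 3.
Computing B_16 = -3617/510, so 11 * B_16 = 11 * -3617/510 = -39787/510.

-39787/510


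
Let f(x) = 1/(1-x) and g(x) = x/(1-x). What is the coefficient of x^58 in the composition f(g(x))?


First simplify the composition: f(g(x)) = 1/(1 - x/(1-x)) = (1-x)/((1-x) - x) = (1-x)/(1-2x).
Now extract the coefficient. Write (1-x)/(1-2x) = 1/(1-2x) - x/(1-2x).
The coefficient of x^n in 1/(1-2x) is 2^n, and in x/(1-2x) is 2^(n-1) (for n >= 1).
So the coefficient of x^58 is 2^58 - 2^57 = 288230376151711744 - 144115188075855872 = 144115188075855872.

144115188075855872


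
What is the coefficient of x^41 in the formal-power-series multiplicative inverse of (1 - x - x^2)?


Let the inverse be f(x) = sum_{k>=0} a_k x^k. From f(x) * (1 - x - x^2) = 1 and matching coefficients:
 x^0: a_0 = 1.
 x^1: a_1 - a_0 = 0, so a_1 = 1.
 x^k (k >= 2): a_k - a_{k-1} - a_{k-2} = 0, i.e. a_k = a_{k-1} + a_{k-2}.
This is the Fibonacci-type recurrence shifted so that a_0 = a_1 = 1.
Iterating: a_0=1, a_1=1, a_2=2, a_3=3, a_4=5, a_5=8, a_6=13, a_7=21, a_8=34, a_9=55, ...
a_41 = 267914296.

267914296


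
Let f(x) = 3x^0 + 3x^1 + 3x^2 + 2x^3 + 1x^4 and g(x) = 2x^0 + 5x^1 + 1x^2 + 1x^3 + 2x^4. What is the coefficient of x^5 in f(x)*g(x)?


Cauchy product at x^5:
3*2 + 3*1 + 2*1 + 1*5
= 16

16


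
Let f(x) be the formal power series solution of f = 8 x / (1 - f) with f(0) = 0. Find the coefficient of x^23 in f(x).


Apply Lagrange inversion: f = 8 x * phi(f) with phi(t) = 1/(1 - t), so
[x^n] f = 8^n * (1/n) [t^(n-1)] phi(t)^n = 8^n * (1/n) [t^(n-1)] (1 - t)^(-n) = 8^n * (1/n) C(2n - 2, n - 1) = 8^n * C_{n-1}.
For n = 23: C_22 = C(44, 22) / 23 = 2104098963720/23 = 91482563640.
With the 8^23 = 590295810358705651712 factor, the coefficient is 590295810358705651712 * 91482563640 = 54001774037565661010770714951680.

54001774037565661010770714951680


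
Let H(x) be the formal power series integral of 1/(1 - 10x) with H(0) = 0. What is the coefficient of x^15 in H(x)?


1/(1 - 10x) = sum_{k>=0} 10^k x^k. Integrating termwise with H(0) = 0:
H(x) = sum_{k>=0} 10^k x^(k+1) / (k+1) = sum_{m>=1} 10^(m-1) x^m / m.
For m = 15: 10^14/15 = 100000000000000/15 = 20000000000000/3.

20000000000000/3


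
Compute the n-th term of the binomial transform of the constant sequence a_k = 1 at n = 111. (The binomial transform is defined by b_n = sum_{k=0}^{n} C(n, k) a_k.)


With a_k = 1 for all k, b_n = sum_{k=0}^{n} C(n, k) = 2^n by the binomial theorem.
For n = 111: 2^111 = 2596148429267413814265248164610048.

2596148429267413814265248164610048


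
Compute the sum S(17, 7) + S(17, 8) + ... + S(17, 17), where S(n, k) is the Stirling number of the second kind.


By definition, S(n, k) counts partitions of an n-set into exactly k nonempty blocks.
Computing row n = 17 for k = 7..17:
S(17, k): 25708104786, 20415995028, 9528822303, 2758334150, 512060978, 62022324, 4910178, 249900, 7820, 136, 1
Sum = 58990507604.

58990507604


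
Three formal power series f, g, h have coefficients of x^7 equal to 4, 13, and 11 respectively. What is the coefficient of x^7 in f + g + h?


Series addition is componentwise:
4 + 13 + 11
= 28

28


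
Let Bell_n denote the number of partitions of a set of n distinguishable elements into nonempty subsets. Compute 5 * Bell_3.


Bell_3 can be computed from the Bell triangle or from Dobinski's identity Bell_n = (1/e) * sum_{k>=0} k^n / k!.
Computing Bell_3 = 5.
Then 5 * 5 = 25.

25


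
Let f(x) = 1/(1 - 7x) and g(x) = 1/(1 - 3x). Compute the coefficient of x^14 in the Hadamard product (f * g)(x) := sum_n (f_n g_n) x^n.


f has coefficients f_k = 7^k and g has coefficients g_k = 3^k, so the Hadamard product has coefficient (f*g)_k = 7^k * 3^k = 21^k.
For k = 14: 21^14 = 3243919932521508681.

3243919932521508681


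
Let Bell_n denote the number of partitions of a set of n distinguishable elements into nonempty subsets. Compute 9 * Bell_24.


Bell_24 can be computed from the Bell triangle or from Dobinski's identity Bell_n = (1/e) * sum_{k>=0} k^n / k!.
Computing Bell_24 = 445958869294805289.
Then 9 * 445958869294805289 = 4013629823653247601.

4013629823653247601


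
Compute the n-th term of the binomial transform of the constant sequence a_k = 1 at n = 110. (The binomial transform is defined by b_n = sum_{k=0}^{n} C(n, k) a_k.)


With a_k = 1 for all k, b_n = sum_{k=0}^{n} C(n, k) = 2^n by the binomial theorem.
For n = 110: 2^110 = 1298074214633706907132624082305024.

1298074214633706907132624082305024


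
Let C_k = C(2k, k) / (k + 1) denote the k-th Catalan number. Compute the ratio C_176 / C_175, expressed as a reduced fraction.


Using C_k = (2k)! / (k! (k+1)!), the ratio C_{k+1}/C_k simplifies to
C_{k+1}/C_k = [(2k+2)! / ((k+1)! (k+2)!)] * [k! (k+1)! / (2k)!]
 = (2k+2)(2k+1) / ((k+1)(k+2)) = 2(2k+1) / (k+2).
For k = 175: 2(2*175 + 1) / (175 + 2) = 702/177 = 234/59.

234/59


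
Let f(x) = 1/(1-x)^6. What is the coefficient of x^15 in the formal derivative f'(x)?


Differentiate: d/dx [ 1/(1-x)^r ] = r / (1-x)^(r+1).
Here r = 6, so f'(x) = 6 / (1-x)^7.
The expansion of 1/(1-x)^(r+1) has coefficient of x^n equal to C(n+r, r).
So the coefficient of x^15 in f'(x) is
6 * C(21, 6) = 6 * 54264 = 325584

325584


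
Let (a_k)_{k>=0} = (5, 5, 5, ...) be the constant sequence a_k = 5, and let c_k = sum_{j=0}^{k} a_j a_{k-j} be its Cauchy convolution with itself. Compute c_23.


Since a_j = 5 for all j >= 0, the convolution sum becomes
c_k = sum_{j=0}^{k} 5 * 5 = 25 * (k + 1).
Equivalently, the generating function of (a_k) is 5/(1 - x) and its square is 25/(1 - x)^2 = sum_{k>=0} 25(k + 1) x^k.
For k = 23: 25 * 24 = 600.

600


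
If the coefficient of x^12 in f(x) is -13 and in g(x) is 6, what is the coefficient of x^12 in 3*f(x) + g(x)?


Scalar multiplication scales coefficients: 3 * -13 = -39.
Then add the g coefficient: -39 + 6
= -33

-33


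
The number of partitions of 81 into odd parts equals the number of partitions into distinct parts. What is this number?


Computing partitions of 81 into odd parts (1, 3, 5, ...):
Using the generating function prod_{k>=0} 1/(1-x^(2k+1)),
the count is 84756

84756


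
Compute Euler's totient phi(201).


phi(n) counts integers in [1, n] coprime to n. Using the multiplicative formula phi(n) = n * prod_{p | n} (1 - 1/p):
201 = 3 * 67, so
phi(201) = 201 * (1 - 1/3) * (1 - 1/67) = 132.

132


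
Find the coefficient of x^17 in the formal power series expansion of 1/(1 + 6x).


Write 1/(1 + c x) = 1/(1 - (-c) x) and apply the geometric-series identity
1/(1 - y) = sum_{k>=0} y^k to get 1/(1 + c x) = sum_{k>=0} (-c)^k x^k.
So the coefficient of x^k is (-c)^k = (-1)^k * c^k.
Here c = 6 and k = 17:
(-6)^17 = -1 * 16926659444736 = -16926659444736

-16926659444736


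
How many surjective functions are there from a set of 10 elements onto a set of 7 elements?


By inclusion-exclusion on which target elements are missed, the number of surjections from an n-set onto a k-set is
surj(n, k) = sum_{j=0}^{k} (-1)^j C(k, j) (k - j)^n.
Equivalently surj(n, k) = k! * S(n, k), where S(n, k) is the Stirling number of the second kind.
For n = 10, k = 7:
S(10, 7) = 5880, so
surj = 7! * 5880 = 5040 * 5880 = 29635200.

29635200


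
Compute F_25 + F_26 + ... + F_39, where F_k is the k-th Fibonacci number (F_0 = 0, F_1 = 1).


Use the identity sum_{k=0}^{N} F_k = F_{N+2} - 1 (which follows from F_{k+2} - F_{k+1} = F_k). Then
sum_{k=25}^{39} F_k = (F_{41} - 1) - (F_{26} - 1) = F_{41} - F_{26}.
Computing: F_{41} = 165580141, F_{26} = 121393, so
Sum = 165580141 - 121393 = 165458748.

165458748


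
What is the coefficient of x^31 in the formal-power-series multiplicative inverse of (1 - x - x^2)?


Let the inverse be f(x) = sum_{k>=0} a_k x^k. From f(x) * (1 - x - x^2) = 1 and matching coefficients:
 x^0: a_0 = 1.
 x^1: a_1 - a_0 = 0, so a_1 = 1.
 x^k (k >= 2): a_k - a_{k-1} - a_{k-2} = 0, i.e. a_k = a_{k-1} + a_{k-2}.
This is the Fibonacci-type recurrence shifted so that a_0 = a_1 = 1.
Iterating: a_0=1, a_1=1, a_2=2, a_3=3, a_4=5, a_5=8, a_6=13, a_7=21, a_8=34, a_9=55, ...
a_31 = 2178309.

2178309


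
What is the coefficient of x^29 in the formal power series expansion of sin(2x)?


The Maclaurin series is sin(t) = sum_{k>=0} (-1)^k t^(2k+1) / (2k+1)!, so substituting t = 2x, only odd powers of x are nonzero, with coefficient of x^(2k+1) equal to (-1)^k 2^(2k+1) / (2k+1)!.
Write 29 = 2*14 + 1, giving the coefficient (-1)^14 * 2^29 / 29! = 536870912/8841761993739701954543616000000 = 16/263505041412702261046875.

16/263505041412702261046875


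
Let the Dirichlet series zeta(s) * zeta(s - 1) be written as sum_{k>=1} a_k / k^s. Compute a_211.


Convolution gives a_k = sum_{d | k} d * 1 = sum_{d | k} d = sigma(k), the sum of positive divisors of k.
For k = 211, the divisors are 1, 211, so
sigma(211) = 1 + 211 = 212.

212


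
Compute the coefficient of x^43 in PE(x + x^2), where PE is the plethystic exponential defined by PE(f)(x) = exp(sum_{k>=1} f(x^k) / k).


With f(x) = x + x^2, the exponent is sum_{k>=1} (x^k + x^(2k)) / k = -ln(1 - x) - ln(1 - x^2). Exponentiating:
PE(x + x^2) = 1 / ((1 - x)(1 - x^2)).
This is the generating function for partitions of n into parts of size 1 or 2. The number of 2's can be any j in 0..21, and the rest are 1's, so
[x^43] = floor(43/2) + 1 = 22.

22


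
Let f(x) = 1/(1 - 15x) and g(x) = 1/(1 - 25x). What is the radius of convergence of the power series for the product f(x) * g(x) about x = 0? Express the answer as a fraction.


The radius of 1/(1 - 15x) is 1/15 (nearest singularity at x = 1/15), and the radius of 1/(1 - 25x) is 1/25.
The product f(x)*g(x) = 1/((1 - 15x)(1 - 25x)) has singularities at both 1/15 and 1/25, so its radius of convergence is the distance to the nearest one:
min(1/15, 1/25) = 1/25.

1/25


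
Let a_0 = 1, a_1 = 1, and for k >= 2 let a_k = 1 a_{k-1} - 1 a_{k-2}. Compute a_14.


Iterating the recurrence forward:
a_0 = 1
a_1 = 1
a_2 = 1*1 - 1*1 = 0
a_3 = 1*0 - 1*1 = -1
a_4 = 1*-1 - 1*0 = -1
a_5 = 1*-1 - 1*-1 = 0
a_6 = 1*0 - 1*-1 = 1
a_7 = 1*1 - 1*0 = 1
a_8 = 1*1 - 1*1 = 0
a_9 = 1*0 - 1*1 = -1
a_10 = 1*-1 - 1*0 = -1
a_11 = 1*-1 - 1*-1 = 0
a_12 = 1*0 - 1*-1 = 1
a_13 = 1*1 - 1*0 = 1
a_14 = 1*1 - 1*1 = 0
So a_14 = 0.

0


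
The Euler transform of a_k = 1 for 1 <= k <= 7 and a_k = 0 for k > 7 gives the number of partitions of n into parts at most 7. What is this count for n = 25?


Partitions of 25 into parts at most 7:
Using generating function (1-x)^(-1)(1-x^2)^(-1)...(1-x^7)^(-1),
the coefficient of x^25 = 860

860


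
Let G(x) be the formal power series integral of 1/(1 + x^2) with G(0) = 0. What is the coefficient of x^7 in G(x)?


1/(1 + x^2) = sum_{j>=0} (-1)^j x^(2j). Integrating termwise with G(0) = 0:
G(x) = sum_{j>=0} (-1)^j x^(2j+1) / (2j+1) = arctan(x).
Only odd powers are nonzero. For x^7 write 7 = 2*3 + 1, giving
(-1)^3 / 7 = -1/7 = -1/7.

-1/7


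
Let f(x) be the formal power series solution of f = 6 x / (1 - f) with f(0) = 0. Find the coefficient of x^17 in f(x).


Apply Lagrange inversion: f = 6 x * phi(f) with phi(t) = 1/(1 - t), so
[x^n] f = 6^n * (1/n) [t^(n-1)] phi(t)^n = 6^n * (1/n) [t^(n-1)] (1 - t)^(-n) = 6^n * (1/n) C(2n - 2, n - 1) = 6^n * C_{n-1}.
For n = 17: C_16 = C(32, 16) / 17 = 601080390/17 = 35357670.
With the 6^17 = 16926659444736 factor, the coefficient is 16926659444736 * 35357670 = 598487238849358725120.

598487238849358725120


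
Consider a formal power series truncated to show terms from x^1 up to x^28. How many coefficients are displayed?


From x^1 to x^28 inclusive, the count is 28 - 1 + 1 = 28.

28


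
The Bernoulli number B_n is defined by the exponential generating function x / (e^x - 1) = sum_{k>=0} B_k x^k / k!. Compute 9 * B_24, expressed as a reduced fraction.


Bernoulli numbers can also be computed recursively via B_0 = 1 and sum_{j=0}^{m} C(m+1, j) B_j = 0 for m >= 1. Odd-index Bernoulli numbers vanish for k >= 3.
Computing B_24 = -236364091/2730, so 9 * B_24 = 9 * -236364091/2730 = -709092273/910.

-709092273/910


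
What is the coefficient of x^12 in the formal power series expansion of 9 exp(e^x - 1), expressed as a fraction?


exp(e^x - 1) is the exponential generating function for the Bell numbers Bell_k: exp(e^x - 1) = sum_{k>=0} Bell_k x^k / k!.
So the coefficient of x^12 in 9 exp(e^x - 1) is 9 Bell_12 / 12!.
Computing: Bell_12 = 4213597 and 12! = 479001600, giving
9 * 4213597/479001600 = 4213597/53222400.

4213597/53222400


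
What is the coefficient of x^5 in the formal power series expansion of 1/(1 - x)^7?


The expansion 1/(1 - x)^r = sum_{k>=0} C(k + r - 1, r - 1) x^k follows from the multiset / negative-binomial theorem (or from repeated differentiation of the geometric series).
For r = 7 and k = 5:
C(11, 6) = 39916800 / (720 * 120) = 462.

462


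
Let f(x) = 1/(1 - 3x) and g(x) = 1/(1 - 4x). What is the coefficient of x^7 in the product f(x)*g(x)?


The coefficient of x^n in f*g is the Cauchy product: sum_{k=0}^{n} a^k * b^(n-k).
With a=3, b=4, n=7:
sum_{k=0}^{7} 3^k * 4^(7-k)
= 58975

58975


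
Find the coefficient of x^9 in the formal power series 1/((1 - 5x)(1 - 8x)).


By partial fractions or Cauchy convolution:
The coefficient equals sum_{k=0}^{9} 5^k * 8^(9-k).
= 354658733

354658733
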